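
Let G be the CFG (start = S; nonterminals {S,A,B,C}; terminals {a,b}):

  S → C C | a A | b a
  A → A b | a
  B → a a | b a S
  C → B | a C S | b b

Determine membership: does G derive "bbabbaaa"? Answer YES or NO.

CNF form of G:
  S -> C C | T0 T1 | T1 A
  A -> A T0 | a
  B -> T0 X2 | T1 T1
  C -> T0 T0 | T0 X4 | T1 T1 | T1 X3
  T0 -> b
  T1 -> a
  X2 -> T1 S
  X3 -> C S
  X4 -> T1 S

CYK fill:
  cell(0,0) b: {T0}  orig:{}
  cell(1,1) b: {T0}  orig:{}
  cell(2,2) a: {A,T1}  orig:{A}
  cell(3,3) b: {T0}  orig:{}
  cell(4,4) b: {T0}  orig:{}
  cell(5,5) a: {A,T1}  orig:{A}
  cell(6,6) a: {A,T1}  orig:{A}
  cell(7,7) a: {A,T1}  orig:{A}
  cell(0,1) bb: {C}
  cell(1,2) ba: {S}
  cell(2,3) ab: {A}
  cell(3,4) bb: {C}
  cell(4,5) ba: {S}
  cell(5,6) aa: {B,C,S}
  cell(6,7) aa: {B,C,S}
  cell(0,2) bba: ∅
  cell(1,3) bab: ∅
  cell(2,4) abb: {A}
  cell(3,5) bba: ∅
  cell(4,6) baa: ∅
  cell(5,7) aaa: {X2,X4}  orig:{}
  cell(0,3) bbab: ∅
  cell(1,4) babb: ∅
  cell(2,5) abba: ∅
  cell(3,6) bbaa: {S,X3}  orig:{S}
  cell(4,7) baaa: {B,C}
  cell(0,4) bbabb: ∅
  cell(1,5) babba: ∅
  cell(2,6) abbaa: {C,X2,X4}  orig:{C}
  cell(3,7) bbaaa: ∅
  cell(0,5) bbabba: ∅
  cell(1,6) babbaa: {B,C}
  cell(2,7) abbaaa: ∅
  cell(0,6) bbabbaa: {S}
  cell(1,7) babbaaa: ∅
  cell(0,7) bbabbaaa: ∅

S ∉ T[0,7] ⇒ NO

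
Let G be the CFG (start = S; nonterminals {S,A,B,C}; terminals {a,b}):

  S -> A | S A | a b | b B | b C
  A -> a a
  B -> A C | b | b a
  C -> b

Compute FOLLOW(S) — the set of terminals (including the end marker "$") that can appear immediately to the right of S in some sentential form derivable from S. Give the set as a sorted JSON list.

Compute FIRST by fixpoint:
round 1:
  A via A→a a: +{a}
  B via B→A C: +{a}
  B via B→b: +{b}
  C via C→b: +{b}
  S via S→A: +{a}
  S via S→b B: +{b}
  S: {a,b}  A: {a}  B: {a,b}  C: {b}
round 2: done
  S: {a,b}  A: {a}  B: {a,b}  C: {b}

FOLLOW iteration:
FOLLOW(S) := {$}
pass 1:
  B→A C: FOLLOW(A) ⊇ FIRST(C) = {b}; new: +{b}
  S→A: FOLLOW(A) ⊇ FOLLOW(S) ⊇ {$}; new: +{$}
  S→S A: FOLLOW(S) ⊇ FIRST(A) = {a}; new: +{a}
  S→S A: FOLLOW(A) ⊇ FOLLOW(S) ⊇ {$,a}; new: +{a}
  S→b B: FOLLOW(B) ⊇ FOLLOW(S) ⊇ {$,a}; new: +{$,a}
  S→b C: FOLLOW(C) ⊇ FOLLOW(S) ⊇ {$,a}; new: +{$,a}
  FOLLOW(S)={$,a}  FOLLOW(A)={$,a,b}  FOLLOW(B)={$,a}  FOLLOW(C)={$,a}
pass 2: (no change)
  FOLLOW(S)={$,a}  FOLLOW(A)={$,a,b}  FOLLOW(B)={$,a}  FOLLOW(C)={$,a}

FOLLOW(S) = ["$", "a"]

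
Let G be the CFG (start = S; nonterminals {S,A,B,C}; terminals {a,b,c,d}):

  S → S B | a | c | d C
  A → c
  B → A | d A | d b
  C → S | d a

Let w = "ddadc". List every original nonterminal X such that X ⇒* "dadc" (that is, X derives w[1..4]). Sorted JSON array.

Convert to CNF:
  S -> S B | T0 C | a | c
  A -> c
  B -> T0 A | T0 T1 | c
  C -> S B | T0 C | T0 T2 | a | c
  T0 -> d
  T1 -> b
  T2 -> a

CYK table (by increasing span) — only the sub-triangle for w[1..4]:
  cell(1,1) d: {T0}  orig:{}
  cell(2,2) a: {C,S,T2}  orig:{C,S}
  cell(3,3) d: {T0}  orig:{}
  cell(4,4) c: {A,B,C,S}
  cell(1,2) da: {C,S}
  cell(2,3) ad: ∅
  cell(3,4) dc: {B,C,S}
  cell(1,3) dad: ∅
  cell(2,4) adc: {C,S}
  cell(1,4) dadc: {C,S}

Original NTs in T[1,4] deriving "dadc": ["C", "S"]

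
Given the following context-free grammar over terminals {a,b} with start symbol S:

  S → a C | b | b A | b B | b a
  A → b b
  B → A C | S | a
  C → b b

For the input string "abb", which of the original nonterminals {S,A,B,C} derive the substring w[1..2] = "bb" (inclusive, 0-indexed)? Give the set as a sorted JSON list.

Convert to CNF:
  S -> T0 A | T0 B | T0 T1 | T1 C | b
  A -> T0 T0
  B -> A C | T0 A | T0 B | T0 T1 | T1 C | a | b
  C -> T0 T0
  T0 -> b
  T1 -> a

Fill CYK table bottom-up — only the sub-triangle for w[1..2]:
  cell(1,1) b: {B,S,T0}  orig:{B,S}
  cell(2,2) b: {B,S,T0}  orig:{B,S}
  cell(1,2) bb: {A,B,C,S}

Original NTs in T[1,2] deriving "bb": ["A", "B", "C", "S"]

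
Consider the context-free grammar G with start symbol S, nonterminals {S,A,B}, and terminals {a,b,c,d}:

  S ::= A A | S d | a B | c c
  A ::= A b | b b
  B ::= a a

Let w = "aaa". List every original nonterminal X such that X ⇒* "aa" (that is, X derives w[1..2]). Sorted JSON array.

Convert to CNF:
  S -> A A | S T2 | T1 B | T3 T3
  A -> A T0 | T0 T0
  B -> T1 T1
  T0 -> b
  T1 -> a
  T2 -> d
  T3 -> c

Fill CYK table bottom-up, restricted to cells inside w[1..2]:
  [1..1]={T1}  "a"  orig:{}
  [2..2]={T1}  "a"  orig:{}
  [1..2]={B}  "aa"

Original NTs in T[1,2] deriving "aa": ["B"]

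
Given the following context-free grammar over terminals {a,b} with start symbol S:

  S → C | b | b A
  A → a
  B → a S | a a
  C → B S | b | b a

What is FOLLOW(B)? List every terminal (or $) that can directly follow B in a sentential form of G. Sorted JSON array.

FIRST sets, iterate to fixpoint:
[1]
  A via A→a: +{a}
  B via B→a S: +{a}
  C via C→B S: +{a}
  C via C→b: +{b}
  S via S→C: +{a,b}
  FIRST(S)={a,b}  FIRST(A)={a}  FIRST(B)={a}  FIRST(C)={a,b}
[2] done
  FIRST(S)={a,b}  FIRST(A)={a}  FIRST(B)={a}  FIRST(C)={a,b}

Compute FOLLOW by fixpoint:
seed FOLLOW(S) with $
iter 1:
  C→B S: FOLLOW(B) ⊇ FIRST(S) = {a,b}; new: +{a,b}
  S→C: FOLLOW(C) ⊇ FOLLOW(S) ⊇ {$}; new: +{$}
  S→b A: FOLLOW(A) ⊇ FOLLOW(S) ⊇ {$}; new: +{$}
  S: {$}  A: {$}  B: {a,b}  C: {$}
iter 2:
  B→a S: FOLLOW(S) ⊇ FOLLOW(B) ⊇ {a,b}; new: +{a,b}
  S→C: FOLLOW(C) ⊇ FOLLOW(S) ⊇ {$,a,b}; new: +{a,b}
  S→b A: FOLLOW(A) ⊇ FOLLOW(S) ⊇ {$,a,b}; new: +{a,b}
  S: {$,a,b}  A: {$,a,b}  B: {a,b}  C: {$,a,b}
iter 3: (no change)
  S: {$,a,b}  A: {$,a,b}  B: {a,b}  C: {$,a,b}

FOLLOW(B) = ["a", "b"]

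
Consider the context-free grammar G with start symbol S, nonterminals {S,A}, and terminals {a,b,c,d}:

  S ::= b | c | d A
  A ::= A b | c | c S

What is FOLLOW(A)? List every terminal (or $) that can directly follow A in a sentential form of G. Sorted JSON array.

FIRST sets, iterate to fixpoint:
pass 1:
  A via A→c: +{c}
  S via S→b: +{b}
  S via S→c: +{c}
  S via S→d A: +{d}
  FIRST[S]={b,c,d}  FIRST[A]={c}
pass 2: (stable)
  FIRST[S]={b,c,d}  FIRST[A]={c}

Compute FOLLOW by fixpoint:
initialize: $ ∈ FOLLOW(S)
round 1:
  A→A b: FOLLOW(A) ⊇ FIRST(b) = {b}; new: +{b}
  A→c S: FOLLOW(S) ⊇ FOLLOW(A) ⊇ {b}; new: +{b}
  S→d A: FOLLOW(A) ⊇ FOLLOW(S) ⊇ {$,b}; new: +{$}
  FOLLOW[S]={$,b}  FOLLOW[A]={$,b}
round 2: done
  FOLLOW[S]={$,b}  FOLLOW[A]={$,b}

FOLLOW(A) = ["$", "b"]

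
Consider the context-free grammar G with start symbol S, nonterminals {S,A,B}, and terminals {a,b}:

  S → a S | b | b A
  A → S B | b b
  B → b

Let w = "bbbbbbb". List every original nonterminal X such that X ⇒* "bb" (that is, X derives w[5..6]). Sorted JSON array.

Convert to CNF:
  S -> T0 A | T1 S | b
  A -> S B | T0 T0
  B -> b
  T0 -> b
  T1 -> a

Fill CYK table bottom-up, restricted to cells inside w[5..6]:
  [5..5]={B,S,T0}  "b"  orig:{B,S}
  [6..6]={B,S,T0}  "b"  orig:{B,S}
  [5..6]={A}  "bb"

Original NTs in T[5,6] deriving "bb": ["A"]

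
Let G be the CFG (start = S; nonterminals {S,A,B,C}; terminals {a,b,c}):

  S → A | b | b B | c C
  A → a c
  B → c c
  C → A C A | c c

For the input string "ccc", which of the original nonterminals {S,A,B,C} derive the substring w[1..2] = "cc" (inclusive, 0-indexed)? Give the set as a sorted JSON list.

CNF form of G:
  S -> T0 T1 | T1 C | T2 B | b
  A -> T0 T1
  B -> T1 T1
  C -> A X3 | T1 T1
  T0 -> a
  T1 -> c
  T2 -> b
  X3 -> C A

CYK table (by increasing span), restricted to cells inside w[1..2]:
  T[1,1] 'c' = {T1}  orig:{}
  T[2,2] 'c' = {T1}  orig:{}
  T[1,2] 'cc' = {B,C}

Original NTs in T[1,2] deriving "cc": ["B", "C"]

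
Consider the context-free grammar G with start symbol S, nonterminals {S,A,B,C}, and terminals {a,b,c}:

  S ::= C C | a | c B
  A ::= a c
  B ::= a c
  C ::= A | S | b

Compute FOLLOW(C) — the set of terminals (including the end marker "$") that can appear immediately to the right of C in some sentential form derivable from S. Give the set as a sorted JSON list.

FIRST sets, iterate to fixpoint:
round 1:
  A via A→a c: +{a}
  B via B→a c: +{a}
  C via C→A: +{a}
  C via C→b: +{b}
  S via S→C C: +{a,b}
  S via S→c B: +{c}
  S: {a,b,c}  A: {a}  B: {a}  C: {a,b}
round 2:
  C via C→S: +{c}
  S: {a,b,c}  A: {a}  B: {a}  C: {a,b,c}
round 3: done
  S: {a,b,c}  A: {a}  B: {a}  C: {a,b,c}

FOLLOW sets:
initialize: $ ∈ FOLLOW(S)
[1]
  S→C C: FOLLOW(C) ⊇ FIRST(C) = {a,b,c}; new: +{a,b,c}
  S→C C: FOLLOW(C) ⊇ FOLLOW(S) ⊇ {$}; new: +{$}
  S→c B: FOLLOW(B) ⊇ FOLLOW(S) ⊇ {$}; new: +{$}
  S: {$}  A: {}  B: {$}  C: {$,a,b,c}
[2]
  C→A: FOLLOW(A) ⊇ FOLLOW(C) ⊇ {$,a,b,c}; new: +{$,a,b,c}
  C→S: FOLLOW(S) ⊇ FOLLOW(C) ⊇ {$,a,b,c}; new: +{a,b,c}
  S→c B: FOLLOW(B) ⊇ FOLLOW(S) ⊇ {$,a,b,c}; new: +{a,b,c}
  S: {$,a,b,c}  A: {$,a,b,c}  B: {$,a,b,c}  C: {$,a,b,c}
[3] done
  S: {$,a,b,c}  A: {$,a,b,c}  B: {$,a,b,c}  C: {$,a,b,c}

FOLLOW(C) = ["$", "a", "b", "c"]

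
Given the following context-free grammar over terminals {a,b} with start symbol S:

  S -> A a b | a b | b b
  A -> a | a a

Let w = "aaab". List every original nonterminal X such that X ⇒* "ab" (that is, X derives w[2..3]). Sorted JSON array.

CNF form of G:
  S -> A X2 | T0 T1 | T1 T1
  A -> T0 T0 | a
  T0 -> a
  T1 -> b
  X2 -> T0 T1

CYK fill (cells [i..j] with 2 ≤ i ≤ j ≤ 3 only):
  [2..2]={A,T0}  "a"  orig:{A}
  [3..3]={T1}  "b"  orig:{}
  [2..3]={S,X2}  "ab"  orig:{S}

Original NTs in T[2,3] deriving "ab": ["S"]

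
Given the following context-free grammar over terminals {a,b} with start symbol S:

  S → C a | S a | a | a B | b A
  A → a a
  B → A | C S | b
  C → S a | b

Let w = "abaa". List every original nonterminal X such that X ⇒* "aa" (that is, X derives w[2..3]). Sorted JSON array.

Convert to CNF:
  S -> C T0 | S T0 | T0 B | T1 A | a
  A -> T0 T0
  B -> C S | T0 T0 | b
  C -> S T0 | b
  T0 -> a
  T1 -> b

Fill CYK table bottom-up — only the sub-triangle for w[2..3]:
  T[2,2] 'a' = {S,T0}  orig:{S}
  T[3,3] 'a' = {S,T0}  orig:{S}
  T[2,3] 'aa' = {A,B,C,S}

Original NTs in T[2,3] deriving "aa": ["A", "B", "C", "S"]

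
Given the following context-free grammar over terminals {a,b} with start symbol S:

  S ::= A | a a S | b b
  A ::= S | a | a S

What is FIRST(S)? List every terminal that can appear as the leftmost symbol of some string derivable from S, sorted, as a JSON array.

Compute FIRST by fixpoint:
[1]
  A via A→a: +{a}
  S via S→A: +{a}
  S via S→b b: +{b}
  S: {a,b}  A: {a}
[2]
  A via A→S: +{b}
  S: {a,b}  A: {a,b}
[3] (no change)
  S: {a,b}  A: {a,b}

FIRST(S) = ["a", "b"]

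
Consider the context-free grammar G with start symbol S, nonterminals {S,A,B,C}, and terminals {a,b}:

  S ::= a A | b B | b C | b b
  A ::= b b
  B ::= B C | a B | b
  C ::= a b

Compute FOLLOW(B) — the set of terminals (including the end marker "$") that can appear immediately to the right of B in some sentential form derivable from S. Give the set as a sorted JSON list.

FIRST iteration:
pass 1:
  A via A→b b: +{b}
  B via B→a B: +{a}
  B via B→b: +{b}
  C via C→a b: +{a}
  S via S→a A: +{a}
  S via S→b B: +{b}
  FIRST(S)={a,b}  FIRST(A)={b}  FIRST(B)={a,b}  FIRST(C)={a}
pass 2: done
  FIRST(S)={a,b}  FIRST(A)={b}  FIRST(B)={a,b}  FIRST(C)={a}

FOLLOW sets:
initialize: $ ∈ FOLLOW(S)
pass 1:
  B→B C: FOLLOW(B) ⊇ FIRST(C) = {a}; new: +{a}
  B→B C: FOLLOW(C) ⊇ FOLLOW(B) ⊇ {a}; new: +{a}
  S→a A: FOLLOW(A) ⊇ FOLLOW(S) ⊇ {$}; new: +{$}
  S→b B: FOLLOW(B) ⊇ FOLLOW(S) ⊇ {$}; new: +{$}
  S→b C: FOLLOW(C) ⊇ FOLLOW(S) ⊇ {$}; new: +{$}
  FOLLOW(S)={$}  FOLLOW(A)={$}  FOLLOW(B)={$,a}  FOLLOW(C)={$,a}
pass 2: (no change)
  FOLLOW(S)={$}  FOLLOW(A)={$}  FOLLOW(B)={$,a}  FOLLOW(C)={$,a}

FOLLOW(B) = ["$", "a"]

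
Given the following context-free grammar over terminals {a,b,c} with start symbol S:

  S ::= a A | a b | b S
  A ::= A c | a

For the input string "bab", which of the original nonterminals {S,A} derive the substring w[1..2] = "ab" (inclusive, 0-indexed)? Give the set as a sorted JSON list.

Convert to CNF:
  S -> T1 A | T1 T2 | T2 S
  A -> A T0 | a
  T0 -> c
  T1 -> a
  T2 -> b

Fill CYK table bottom-up — only the sub-triangle for w[1..2]:
  [1..1]={A,T1}  "a"  orig:{A}
  [2..2]={T2}  "b"  orig:{}
  [1..2]={S}  "ab"

Original NTs in T[1,2] deriving "ab": ["S"]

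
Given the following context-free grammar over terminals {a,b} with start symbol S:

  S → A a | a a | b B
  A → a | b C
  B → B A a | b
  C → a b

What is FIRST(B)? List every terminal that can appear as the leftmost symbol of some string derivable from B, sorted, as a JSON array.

FIRST sets, iterate to fixpoint:
round 1:
  A via A→a: +{a}
  A via A→b C: +{b}
  B via B→b: +{b}
  C via C→a b: +{a}
  S via S→A a: +{a,b}
  FIRST(S)={a,b}  FIRST(A)={a,b}  FIRST(B)={b}  FIRST(C)={a}
round 2: (no change)
  FIRST(S)={a,b}  FIRST(A)={a,b}  FIRST(B)={b}  FIRST(C)={a}

FIRST(B) = ["b"]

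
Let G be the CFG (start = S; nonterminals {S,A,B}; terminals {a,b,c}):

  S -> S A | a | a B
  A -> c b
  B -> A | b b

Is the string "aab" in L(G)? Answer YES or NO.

Convert to CNF:
  S -> S A | T2 B | a
  A -> T0 T1
  B -> T0 T1 | T1 T1
  T0 -> c
  T1 -> b
  T2 -> a

CYK table (by increasing span):
  T[0,0] 'a' = {S,T2}  orig:{S}
  T[1,1] 'a' = {S,T2}  orig:{S}
  T[2,2] 'b' = {T1}  orig:{}
  T[0,1] 'aa' = ∅
  T[1,2] 'ab' = ∅
  T[0,2] 'aab' = ∅

S ∉ T[0,2] ⇒ NO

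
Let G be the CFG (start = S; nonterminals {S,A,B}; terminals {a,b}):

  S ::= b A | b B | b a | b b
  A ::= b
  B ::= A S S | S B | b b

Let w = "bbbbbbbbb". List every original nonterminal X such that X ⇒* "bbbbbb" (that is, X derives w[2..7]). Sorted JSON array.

Convert to CNF:
  S -> T0 A | T0 B | T0 T0 | T0 T1
  A -> b
  B -> A X2 | S B | T0 T0
  T0 -> b
  T1 -> a
  X2 -> S S

Fill CYK table bottom-up, restricted to cells inside w[2..7]:
  T[2,2] 'b' = {A,T0}  orig:{A}
  T[3,3] 'b' = {A,T0}  orig:{A}
  T[4,4] 'b' = {A,T0}  orig:{A}
  T[5,5] 'b' = {A,T0}  orig:{A}
  T[6,6] 'b' = {A,T0}  orig:{A}
  T[7,7] 'b' = {A,T0}  orig:{A}
  T[2,3] 'bb' = {B,S}
  T[3,4] 'bb' = {B,S}
  T[4,5] 'bb' = {B,S}
  T[5,6] 'bb' = {B,S}
  T[6,7] 'bb' = {B,S}
  T[2,4] 'bbb' = {S}
  T[3,5] 'bbb' = {S}
  T[4,6] 'bbb' = {S}
  T[5,7] 'bbb' = {S}
  T[2,5] 'bbbb' = {B,X2}  orig:{B}
  T[3,6] 'bbbb' = {B,X2}  orig:{B}
  T[4,7] 'bbbb' = {B,X2}  orig:{B}
  T[2,6] 'bbbbb' = {B,S,X2}  orig:{B,S}
  T[3,7] 'bbbbb' = {B,S,X2}  orig:{B,S}
  T[2,7] 'bbbbbb' = {B,S,X2}  orig:{B,S}

Original NTs in T[2,7] deriving "bbbbbb": ["B", "S"]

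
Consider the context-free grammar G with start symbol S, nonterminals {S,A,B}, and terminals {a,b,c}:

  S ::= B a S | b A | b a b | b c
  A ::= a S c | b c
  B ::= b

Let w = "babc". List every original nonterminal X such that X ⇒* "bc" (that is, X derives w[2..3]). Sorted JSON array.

CNF form of G:
  S -> B X4 | T2 A | T2 T1 | T2 X5
  A -> T0 X3 | T2 T1
  B -> b
  T0 -> a
  T1 -> c
  T2 -> b
  X3 -> S T1
  X4 -> T0 S
  X5 -> T0 T2

CYK fill (cells [i..j] with 2 ≤ i ≤ j ≤ 3 only):
  T[2,2] 'b' = {B,T2}  orig:{B}
  T[3,3] 'c' = {T1}  orig:{}
  T[2,3] 'bc' = {A,S}

Original NTs in T[2,3] deriving "bc": ["A", "S"]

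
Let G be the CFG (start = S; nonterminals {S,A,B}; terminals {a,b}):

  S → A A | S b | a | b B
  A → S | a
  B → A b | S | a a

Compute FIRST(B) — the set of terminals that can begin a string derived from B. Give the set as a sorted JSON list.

FIRST sets, iterate to fixpoint:
pass 1:
  A via A→a: +{a}
  B via B→A b: +{a}
  S via S→A A: +{a}
  S via S→b B: +{b}
  FIRST[S]={a,b}  FIRST[A]={a}  FIRST[B]={a}
pass 2:
  A via A→S: +{b}
  B via B→A b: +{b}
  FIRST[S]={a,b}  FIRST[A]={a,b}  FIRST[B]={a,b}
pass 3: (no change)
  FIRST[S]={a,b}  FIRST[A]={a,b}  FIRST[B]={a,b}

FIRST(B) = ["a", "b"]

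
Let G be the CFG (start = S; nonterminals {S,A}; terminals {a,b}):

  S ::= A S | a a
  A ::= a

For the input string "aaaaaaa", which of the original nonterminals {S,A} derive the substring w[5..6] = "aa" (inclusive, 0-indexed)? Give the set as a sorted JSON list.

Convert to CNF:
  S -> A S | T0 T0
  A -> a
  T0 -> a

Fill CYK table bottom-up (cells [i..j] with 5 ≤ i ≤ j ≤ 6 only):
  cell(5,5) a: {A,T0}  orig:{A}
  cell(6,6) a: {A,T0}  orig:{A}
  cell(5,6) aa: {S}

Original NTs in T[5,6] deriving "aa": ["S"]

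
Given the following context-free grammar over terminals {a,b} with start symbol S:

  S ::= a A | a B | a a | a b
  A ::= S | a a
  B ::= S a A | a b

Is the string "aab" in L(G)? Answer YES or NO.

Convert to CNF:
  S -> T0 A | T0 B | T0 T0 | T0 T1
  A -> T0 A | T0 B | T0 T0 | T0 T1
  B -> S X2 | T0 T1
  T0 -> a
  T1 -> b
  X2 -> T0 A

CYK fill:
  T[0,0] 'a' = {T0}  orig:{}
  T[1,1] 'a' = {T0}  orig:{}
  T[2,2] 'b' = {T1}  orig:{}
  T[0,1] 'aa' = {A,S}
  T[1,2] 'ab' = {A,B,S}
  T[0,2] 'aab' = {A,S,X2}  orig:{A,S}

S ∈ T[0,2] ⇒ YES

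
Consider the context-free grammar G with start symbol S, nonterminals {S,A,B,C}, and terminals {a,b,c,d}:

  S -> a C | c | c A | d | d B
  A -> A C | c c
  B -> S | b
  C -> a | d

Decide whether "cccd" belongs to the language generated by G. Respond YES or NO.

CNF form of G:
  S -> T0 A | T1 C | T2 B | c | d
  A -> A C | T0 T0
  B -> T0 A | T1 C | T2 B | b | c | d
  C -> a | d
  T0 -> c
  T1 -> a
  T2 -> d

CYK fill:
  [0..0]={B,S,T0}  "c"  orig:{B,S}
  [1..1]={B,S,T0}  "c"  orig:{B,S}
  [2..2]={B,S,T0}  "c"  orig:{B,S}
  [3..3]={B,C,S,T2}  "d"  orig:{B,C,S}
  [0..1]={A}  "cc"
  [1..2]={A}  "cc"
  [2..3]=∅  "cd"
  [0..2]={B,S}  "ccc"
  [1..3]={A}  "ccd"
  [0..3]={B,S}  "cccd"

S ∈ T[0,3] ⇒ YES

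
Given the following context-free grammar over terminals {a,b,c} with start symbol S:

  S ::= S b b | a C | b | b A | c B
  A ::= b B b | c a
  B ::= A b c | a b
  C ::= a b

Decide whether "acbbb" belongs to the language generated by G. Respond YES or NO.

Convert to CNF:
  S -> S X5 | T0 A | T1 B | T2 C | b
  A -> T0 X3 | T1 T2
  B -> A X4 | T2 T0
  C -> T2 T0
  T0 -> b
  T1 -> c
  T2 -> a
  X3 -> B T0
  X4 -> T0 T1
  X5 -> T0 T0

CYK fill:
  [0..0]={T2}  "a"  orig:{}
  [1..1]={T1}  "c"  orig:{}
  [2..2]={S,T0}  "b"  orig:{S}
  [3..3]={S,T0}  "b"  orig:{S}
  [4..4]={S,T0}  "b"  orig:{S}
  [0..1]=∅  "ac"
  [1..2]=∅  "cb"
  [2..3]={X5}  "bb"  orig:{}
  [3..4]={X5}  "bb"  orig:{}
  [0..2]=∅  "acb"
  [1..3]=∅  "cbb"
  [2..4]={S}  "bbb"
  [0..3]=∅  "acbb"
  [1..4]=∅  "cbbb"
  [0..4]=∅  "acbbb"

S ∉ T[0,4] ⇒ NO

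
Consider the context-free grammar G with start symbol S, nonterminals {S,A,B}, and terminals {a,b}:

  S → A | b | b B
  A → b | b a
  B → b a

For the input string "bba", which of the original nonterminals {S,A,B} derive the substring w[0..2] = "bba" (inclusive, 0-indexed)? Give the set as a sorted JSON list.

Convert to CNF:
  S -> T0 B | T0 T1 | b
  A -> T0 T1 | b
  B -> T0 T1
  T0 -> b
  T1 -> a

CYK table (by increasing span) — only the sub-triangle for w[0..2]:
  cell(0,0) b: {A,S,T0}  orig:{A,S}
  cell(1,1) b: {A,S,T0}  orig:{A,S}
  cell(2,2) a: {T1}  orig:{}
  cell(0,1) bb: ∅
  cell(1,2) ba: {A,B,S}
  cell(0,2) bba: {S}

Original NTs in T[0,2] deriving "bba": ["S"]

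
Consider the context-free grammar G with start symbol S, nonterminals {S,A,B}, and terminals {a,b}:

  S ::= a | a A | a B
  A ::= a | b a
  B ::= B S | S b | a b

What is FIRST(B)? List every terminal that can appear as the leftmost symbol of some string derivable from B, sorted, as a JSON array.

FIRST sets, iterate to fixpoint:
iter 1:
  A via A→a: +{a}
  A via A→b a: +{b}
  B via B→a b: +{a}
  S via S→a: +{a}
  FIRST[S]={a}  FIRST[A]={a,b}  FIRST[B]={a}
iter 2: — fixpoint
  FIRST[S]={a}  FIRST[A]={a,b}  FIRST[B]={a}

FIRST(B) = ["a"]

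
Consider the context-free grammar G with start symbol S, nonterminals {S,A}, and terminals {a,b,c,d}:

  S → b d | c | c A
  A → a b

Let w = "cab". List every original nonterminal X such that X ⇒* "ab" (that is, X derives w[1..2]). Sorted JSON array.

Convert to CNF:
  S -> T1 T2 | T3 A | c
  A -> T0 T1
  T0 -> a
  T1 -> b
  T2 -> d
  T3 -> c

Fill CYK table bottom-up — only the sub-triangle for w[1..2]:
  cell(1,1) a: {T0}  orig:{}
  cell(2,2) b: {T1}  orig:{}
  cell(1,2) ab: {A}

Original NTs in T[1,2] deriving "ab": ["A"]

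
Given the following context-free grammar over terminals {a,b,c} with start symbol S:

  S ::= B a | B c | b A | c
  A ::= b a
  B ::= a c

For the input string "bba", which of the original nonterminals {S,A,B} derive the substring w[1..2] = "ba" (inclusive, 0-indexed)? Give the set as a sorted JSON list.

CNF form of G:
  S -> B T1 | B T2 | T0 A | c
  A -> T0 T1
  B -> T1 T2
  T0 -> b
  T1 -> a
  T2 -> c

CYK table (by increasing span) — only the sub-triangle for w[1..2]:
  [1..1]={T0}  "b"  orig:{}
  [2..2]={T1}  "a"  orig:{}
  [1..2]={A}  "ba"

Original NTs in T[1,2] deriving "ba": ["A"]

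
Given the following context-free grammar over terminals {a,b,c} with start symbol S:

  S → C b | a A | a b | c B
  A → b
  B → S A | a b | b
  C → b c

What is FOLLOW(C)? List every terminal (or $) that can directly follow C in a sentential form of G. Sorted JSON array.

FIRST iteration:
[1]
  A via A→b: +{b}
  B via B→a b: +{a}
  B via B→b: +{b}
  C via C→b c: +{b}
  S via S→C b: +{b}
  S via S→a A: +{a}
  S via S→c B: +{c}
  S: {a,b,c}  A: {b}  B: {a,b}  C: {b}
[2]
  B via B→S A: +{c}
  S: {a,b,c}  A: {b}  B: {a,b,c}  C: {b}
[3] — fixpoint
  S: {a,b,c}  A: {b}  B: {a,b,c}  C: {b}

FOLLOW sets:
seed FOLLOW(S) with $
round 1:
  B→S A: FOLLOW(S) ⊇ FIRST(A) = {b}; new: +{b}
  S→C b: FOLLOW(C) ⊇ FIRST(b) = {b}; new: +{b}
  S→a A: FOLLOW(A) ⊇ FOLLOW(S) ⊇ {$,b}; new: +{$,b}
  S→c B: FOLLOW(B) ⊇ FOLLOW(S) ⊇ {$,b}; new: +{$,b}
  FOLLOW(S)={$,b}  FOLLOW(A)={$,b}  FOLLOW(B)={$,b}  FOLLOW(C)={b}
round 2: — fixpoint
  FOLLOW(S)={$,b}  FOLLOW(A)={$,b}  FOLLOW(B)={$,b}  FOLLOW(C)={b}

FOLLOW(C) = ["b"]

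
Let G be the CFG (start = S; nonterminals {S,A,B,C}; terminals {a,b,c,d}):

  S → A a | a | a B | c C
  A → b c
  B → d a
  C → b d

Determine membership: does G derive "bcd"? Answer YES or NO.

Convert to CNF:
  S -> A T3 | T1 C | T3 B | a
  A -> T0 T1
  B -> T2 T3
  C -> T0 T2
  T0 -> b
  T1 -> c
  T2 -> d
  T3 -> a

CYK table (by increasing span):
  T[0,0] 'b' = {T0}  orig:{}
  T[1,1] 'c' = {T1}  orig:{}
  T[2,2] 'd' = {T2}  orig:{}
  T[0,1] 'bc' = {A}
  T[1,2] 'cd' = ∅
  T[0,2] 'bcd' = ∅

S ∉ T[0,2] ⇒ NO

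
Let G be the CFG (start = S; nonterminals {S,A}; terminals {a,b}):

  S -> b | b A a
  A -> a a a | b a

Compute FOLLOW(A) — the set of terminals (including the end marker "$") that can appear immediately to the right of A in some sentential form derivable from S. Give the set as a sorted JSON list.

FIRST sets, iterate to fixpoint:
round 1:
  A via A→a a a: +{a}
  A via A→b a: +{b}
  S via S→b: +{b}
  S: {b}  A: {a,b}
round 2: — fixpoint
  S: {b}  A: {a,b}

FOLLOW sets:
FOLLOW(S) := {$}
iter 1:
  S→b A a: FOLLOW(A) ⊇ FIRST(a) = {a}; new: +{a}
  S: {$}  A: {a}
iter 2: (stable)
  S: {$}  A: {a}

FOLLOW(A) = ["a"]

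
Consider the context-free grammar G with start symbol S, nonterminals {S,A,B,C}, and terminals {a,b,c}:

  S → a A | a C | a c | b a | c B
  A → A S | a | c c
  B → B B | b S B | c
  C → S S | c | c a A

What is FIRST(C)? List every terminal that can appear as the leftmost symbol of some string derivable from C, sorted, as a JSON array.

FIRST iteration:
round 1:
  A via A→a: +{a}
  A via A→c c: +{c}
  B via B→b S B: +{b}
  B via B→c: +{c}
  C via C→c: +{c}
  S via S→a A: +{a}
  S via S→b a: +{b}
  S via S→c B: +{c}
  FIRST(S)={a,b,c}  FIRST(A)={a,c}  FIRST(B)={b,c}  FIRST(C)={c}
round 2:
  C via C→S S: +{a,b}
  FIRST(S)={a,b,c}  FIRST(A)={a,c}  FIRST(B)={b,c}  FIRST(C)={a,b,c}
round 3: (no change)
  FIRST(S)={a,b,c}  FIRST(A)={a,c}  FIRST(B)={b,c}  FIRST(C)={a,b,c}

FIRST(C) = ["a", "b", "c"]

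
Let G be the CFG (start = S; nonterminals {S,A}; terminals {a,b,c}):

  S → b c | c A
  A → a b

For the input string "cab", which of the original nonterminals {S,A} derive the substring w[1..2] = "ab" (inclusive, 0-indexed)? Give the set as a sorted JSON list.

Convert to CNF:
  S -> T1 T2 | T2 A
  A -> T0 T1
  T0 -> a
  T1 -> b
  T2 -> c

CYK fill (cells [i..j] with 1 ≤ i ≤ j ≤ 2 only):
  cell(1,1) a: {T0}  orig:{}
  cell(2,2) b: {T1}  orig:{}
  cell(1,2) ab: {A}

Original NTs in T[1,2] deriving "ab": ["A"]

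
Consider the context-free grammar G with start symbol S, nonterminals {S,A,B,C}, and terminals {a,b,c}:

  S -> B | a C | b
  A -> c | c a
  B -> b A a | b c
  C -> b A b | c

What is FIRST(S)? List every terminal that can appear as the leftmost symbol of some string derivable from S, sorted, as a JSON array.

FIRST sets, iterate to fixpoint:
[1]
  A via A→c: +{c}
  B via B→b A a: +{b}
  C via C→b A b: +{b}
  C via C→c: +{c}
  S via S→B: +{b}
  S via S→a C: +{a}
  S: {a,b}  A: {c}  B: {b}  C: {b,c}
[2] done
  S: {a,b}  A: {c}  B: {b}  C: {b,c}

FIRST(S) = ["a", "b"]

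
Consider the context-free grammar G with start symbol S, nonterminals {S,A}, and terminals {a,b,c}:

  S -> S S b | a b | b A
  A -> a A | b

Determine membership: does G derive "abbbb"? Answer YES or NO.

Convert to CNF:
  S -> S X2 | T0 T1 | T1 A
  A -> T0 A | b
  T0 -> a
  T1 -> b
  X2 -> S T1

CYK table (by increasing span):
  [0..0]={T0}  "a"  orig:{}
  [1..1]={A,T1}  "b"  orig:{A}
  [2..2]={A,T1}  "b"  orig:{A}
  [3..3]={A,T1}  "b"  orig:{A}
  [4..4]={A,T1}  "b"  orig:{A}
  [0..1]={A,S}  "ab"
  [1..2]={S}  "bb"
  [2..3]={S}  "bb"
  [3..4]={S}  "bb"
  [0..2]={X2}  "abb"  orig:{}
  [1..3]={X2}  "bbb"  orig:{}
  [2..4]={X2}  "bbb"  orig:{}
  [0..3]=∅  "abbb"
  [1..4]=∅  "bbbb"
  [0..4]={S}  "abbbb"

S ∈ T[0,4] ⇒ YES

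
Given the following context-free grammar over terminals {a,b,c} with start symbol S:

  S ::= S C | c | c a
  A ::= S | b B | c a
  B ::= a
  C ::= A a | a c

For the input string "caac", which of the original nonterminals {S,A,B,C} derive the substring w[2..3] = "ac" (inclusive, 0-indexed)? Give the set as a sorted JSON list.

CNF form of G:
  S -> S C | T1 T2 | c
  A -> S C | T0 B | T1 T2 | c
  B -> a
  C -> A T2 | T2 T1
  T0 -> b
  T1 -> c
  T2 -> a

Fill CYK table bottom-up, restricted to cells inside w[2..3]:
  T[2,2] 'a' = {B,T2}  orig:{B}
  T[3,3] 'c' = {A,S,T1}  orig:{A,S}
  T[2,3] 'ac' = {C}

Original NTs in T[2,3] deriving "ac": ["C"]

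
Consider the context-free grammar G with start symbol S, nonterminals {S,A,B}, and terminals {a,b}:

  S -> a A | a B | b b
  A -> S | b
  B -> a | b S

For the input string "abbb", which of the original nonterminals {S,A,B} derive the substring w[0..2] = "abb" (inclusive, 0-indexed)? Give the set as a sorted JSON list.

CNF form of G:
  S -> T0 A | T0 B | T1 T1
  A -> T0 A | T0 B | T1 T1 | b
  B -> T1 S | a
  T0 -> a
  T1 -> b

Fill CYK table bottom-up — only the sub-triangle for w[0..2]:
  cell(0,0) a: {B,T0}  orig:{B}
  cell(1,1) b: {A,T1}  orig:{A}
  cell(2,2) b: {A,T1}  orig:{A}
  cell(0,1) ab: {A,S}
  cell(1,2) bb: {A,S}
  cell(0,2) abb: {A,S}

Original NTs in T[0,2] deriving "abb": ["A", "S"]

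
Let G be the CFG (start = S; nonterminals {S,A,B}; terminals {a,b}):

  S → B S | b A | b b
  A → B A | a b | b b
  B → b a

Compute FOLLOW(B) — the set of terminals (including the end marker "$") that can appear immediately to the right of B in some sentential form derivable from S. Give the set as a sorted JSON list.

FIRST sets, iterate to fixpoint:
pass 1:
  A via A→a b: +{a}
  A via A→b b: +{b}
  B via B→b a: +{b}
  S via S→B S: +{b}
  FIRST(S)={b}  FIRST(A)={a,b}  FIRST(B)={b}
pass 2: — fixpoint
  FIRST(S)={b}  FIRST(A)={a,b}  FIRST(B)={b}

FOLLOW sets:
seed FOLLOW(S) with $
pass 1:
  A→B A: FOLLOW(B) ⊇ FIRST(A) = {a,b}; new: +{a,b}
  S→b A: FOLLOW(A) ⊇ FOLLOW(S) ⊇ {$}; new: +{$}
  S: {$}  A: {$}  B: {a,b}
pass 2: — fixpoint
  S: {$}  A: {$}  B: {a,b}

FOLLOW(B) = ["a", "b"]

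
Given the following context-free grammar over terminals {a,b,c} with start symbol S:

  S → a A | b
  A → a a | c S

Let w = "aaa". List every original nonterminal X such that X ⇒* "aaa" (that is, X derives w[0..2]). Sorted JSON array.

CNF form of G:
  S -> T0 A | b
  A -> T0 T0 | T1 S
  T0 -> a
  T1 -> c

CYK table (by increasing span), restricted to cells inside w[0..2]:
  T[0,0] 'a' = {T0}  orig:{}
  T[1,1] 'a' = {T0}  orig:{}
  T[2,2] 'a' = {T0}  orig:{}
  T[0,1] 'aa' = {A}
  T[1,2] 'aa' = {A}
  T[0,2] 'aaa' = {S}

Original NTs in T[0,2] deriving "aaa": ["S"]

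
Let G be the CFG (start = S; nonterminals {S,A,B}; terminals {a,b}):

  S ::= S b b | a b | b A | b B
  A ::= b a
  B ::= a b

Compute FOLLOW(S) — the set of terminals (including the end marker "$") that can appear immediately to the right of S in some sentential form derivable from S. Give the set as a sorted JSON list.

FIRST iteration:
pass 1:
  A via A→b a: +{b}
  B via B→a b: +{a}
  S via S→a b: +{a}
  S via S→b A: +{b}
  S: {a,b}  A: {b}  B: {a}
pass 2: (no change)
  S: {a,b}  A: {b}  B: {a}

FOLLOW sets:
FOLLOW(S) := {$}
iter 1:
  S→S b b: FOLLOW(S) ⊇ FIRST(b) = {b}; new: +{b}
  S→b A: FOLLOW(A) ⊇ FOLLOW(S) ⊇ {$,b}; new: +{$,b}
  S→b B: FOLLOW(B) ⊇ FOLLOW(S) ⊇ {$,b}; new: +{$,b}
  FOLLOW[S]={$,b}  FOLLOW[A]={$,b}  FOLLOW[B]={$,b}
iter 2: — fixpoint
  FOLLOW[S]={$,b}  FOLLOW[A]={$,b}  FOLLOW[B]={$,b}

FOLLOW(S) = ["$", "b"]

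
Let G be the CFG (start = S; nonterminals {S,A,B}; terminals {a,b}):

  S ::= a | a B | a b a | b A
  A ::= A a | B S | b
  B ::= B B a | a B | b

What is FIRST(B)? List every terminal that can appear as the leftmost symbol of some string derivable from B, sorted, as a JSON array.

FIRST sets, iterate to fixpoint:
pass 1:
  A via A→b: +{b}
  B via B→a B: +{a}
  B via B→b: +{b}
  S via S→a: +{a}
  S via S→b A: +{b}
  FIRST[S]={a,b}  FIRST[A]={b}  FIRST[B]={a,b}
pass 2:
  A via A→B S: +{a}
  FIRST[S]={a,b}  FIRST[A]={a,b}  FIRST[B]={a,b}
pass 3: (no change)
  FIRST[S]={a,b}  FIRST[A]={a,b}  FIRST[B]={a,b}

FIRST(B) = ["a", "b"]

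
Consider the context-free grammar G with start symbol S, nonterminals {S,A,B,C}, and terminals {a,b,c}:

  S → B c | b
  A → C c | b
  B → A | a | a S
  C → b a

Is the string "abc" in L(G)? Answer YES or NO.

Convert to CNF:
  S -> B T0 | b
  A -> C T0 | b
  B -> C T0 | T1 S | a | b
  C -> T2 T1
  T0 -> c
  T1 -> a
  T2 -> b

CYK fill:
  T[0,0] 'a' = {B,T1}  orig:{B}
  T[1,1] 'b' = {A,B,S,T2}  orig:{A,B,S}
  T[2,2] 'c' = {T0}  orig:{}
  T[0,1] 'ab' = {B}
  T[1,2] 'bc' = {S}
  T[0,2] 'abc' = {B,S}

S ∈ T[0,2] ⇒ YES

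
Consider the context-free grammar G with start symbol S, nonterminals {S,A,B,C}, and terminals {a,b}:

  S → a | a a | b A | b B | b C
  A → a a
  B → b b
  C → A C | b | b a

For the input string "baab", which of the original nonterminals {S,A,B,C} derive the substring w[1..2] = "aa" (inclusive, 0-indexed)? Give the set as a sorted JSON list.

CNF form of G:
  S -> T0 T0 | T1 A | T1 B | T1 C | a
  A -> T0 T0
  B -> T1 T1
  C -> A C | T1 T0 | b
  T0 -> a
  T1 -> b

CYK fill — only the sub-triangle for w[1..2]:
  T[1,1] 'a' = {S,T0}  orig:{S}
  T[2,2] 'a' = {S,T0}  orig:{S}
  T[1,2] 'aa' = {A,S}

Original NTs in T[1,2] deriving "aa": ["A", "S"]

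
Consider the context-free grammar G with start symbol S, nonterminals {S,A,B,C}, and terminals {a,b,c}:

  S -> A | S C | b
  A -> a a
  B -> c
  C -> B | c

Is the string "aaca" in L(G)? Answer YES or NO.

CNF form of G:
  S -> S C | T0 T0 | b
  A -> T0 T0
  B -> c
  C -> c
  T0 -> a

CYK fill:
  cell(0,0) a: {T0}  orig:{}
  cell(1,1) a: {T0}  orig:{}
  cell(2,2) c: {B,C}
  cell(3,3) a: {T0}  orig:{}
  cell(0,1) aa: {A,S}
  cell(1,2) ac: ∅
  cell(2,3) ca: ∅
  cell(0,2) aac: {S}
  cell(1,3) aca: ∅
  cell(0,3) aaca: ∅

S ∉ T[0,3] ⇒ NO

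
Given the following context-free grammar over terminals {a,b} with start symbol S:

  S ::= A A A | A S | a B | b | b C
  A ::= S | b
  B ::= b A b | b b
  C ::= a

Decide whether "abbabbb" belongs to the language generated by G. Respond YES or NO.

CNF form of G:
  S -> A S | A X4 | T0 B | T1 C | b
  A -> A S | A X2 | T0 B | T1 C | b
  B -> T1 T1 | T1 X3
  C -> a
  T0 -> a
  T1 -> b
  X2 -> A A
  X3 -> A T1
  X4 -> A A

Fill CYK table bottom-up:
  cell(0,0) a: {C,T0}  orig:{C}
  cell(1,1) b: {A,S,T1}  orig:{A,S}
  cell(2,2) b: {A,S,T1}  orig:{A,S}
  cell(3,3) a: {C,T0}  orig:{C}
  cell(4,4) b: {A,S,T1}  orig:{A,S}
  cell(5,5) b: {A,S,T1}  orig:{A,S}
  cell(6,6) b: {A,S,T1}  orig:{A,S}
  cell(0,1) ab: ∅
  cell(1,2) bb: {A,B,S,X2,X3,X4}  orig:{A,B,S}
  cell(2,3) ba: {A,S}
  cell(3,4) ab: ∅
  cell(4,5) bb: {A,B,S,X2,X3,X4}  orig:{A,B,S}
  cell(5,6) bb: {A,B,S,X2,X3,X4}  orig:{A,B,S}
  cell(0,2) abb: {A,S}
  cell(1,3) bba: {A,S,X2,X4}  orig:{A,S}
  cell(2,4) bab: {A,S,X2,X3,X4}  orig:{A,S}
  cell(3,5) abb: {A,S}
  cell(4,6) bbb: {A,B,S,X2,X3,X4}  orig:{A,B,S}
  cell(0,3) abba: ∅
  cell(1,4) bbab: {A,B,S,X2,X3,X4}  orig:{A,B,S}
  cell(2,5) babb: {A,S,X2,X3,X4}  orig:{A,S}
  cell(3,6) abbb: {A,S,X2,X3,X4}  orig:{A,S}
  cell(0,4) abbab: {A,S}
  cell(1,5) bbabb: {A,B,S,X2,X3,X4}  orig:{A,B,S}
  cell(2,6) babbb: {A,B,S,X2,X3,X4}  orig:{A,B,S}
  cell(0,5) abbabb: {A,S,X2,X3,X4}  orig:{A,S}
  cell(1,6) bbabbb: {A,B,S,X2,X3,X4}  orig:{A,B,S}
  cell(0,6) abbabbb: {A,S,X2,X3,X4}  orig:{A,S}

S ∈ T[0,6] ⇒ YES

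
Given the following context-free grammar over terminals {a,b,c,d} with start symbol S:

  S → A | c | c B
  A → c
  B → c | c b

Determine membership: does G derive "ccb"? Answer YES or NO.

CNF form of G:
  S -> T0 B | c
  A -> c
  B -> T0 T1 | c
  T0 -> c
  T1 -> b

CYK table (by increasing span):
  [0..0]={A,B,S,T0}  "c"  orig:{A,B,S}
  [1..1]={A,B,S,T0}  "c"  orig:{A,B,S}
  [2..2]={T1}  "b"  orig:{}
  [0..1]={S}  "cc"
  [1..2]={B}  "cb"
  [0..2]={S}  "ccb"

S ∈ T[0,2] ⇒ YES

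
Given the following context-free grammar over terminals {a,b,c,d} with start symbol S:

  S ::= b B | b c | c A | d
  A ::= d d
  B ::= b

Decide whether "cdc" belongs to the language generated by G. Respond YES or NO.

Convert to CNF:
  S -> T1 B | T1 T2 | T2 A | d
  A -> T0 T0
  B -> b
  T0 -> d
  T1 -> b
  T2 -> c

CYK fill:
  [0..0]={T2}  "c"  orig:{}
  [1..1]={S,T0}  "d"  orig:{S}
  [2..2]={T2}  "c"  orig:{}
  [0..1]=∅  "cd"
  [1..2]=∅  "dc"
  [0..2]=∅  "cdc"

S ∉ T[0,2] ⇒ NO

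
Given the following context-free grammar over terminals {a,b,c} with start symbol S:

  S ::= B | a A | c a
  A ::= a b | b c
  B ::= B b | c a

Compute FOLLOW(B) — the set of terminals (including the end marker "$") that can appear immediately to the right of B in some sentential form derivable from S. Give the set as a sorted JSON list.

FIRST iteration:
pass 1:
  A via A→a b: +{a}
  A via A→b c: +{b}
  B via B→c a: +{c}
  S via S→B: +{c}
  S via S→a A: +{a}
  S: {a,c}  A: {a,b}  B: {c}
pass 2: done
  S: {a,c}  A: {a,b}  B: {c}

FOLLOW sets:
seed FOLLOW(S) with $
[1]
  B→B b: FOLLOW(B) ⊇ FIRST(b) = {b}; new: +{b}
  S→B: FOLLOW(B) ⊇ FOLLOW(S) ⊇ {$}; new: +{$}
  S→a A: FOLLOW(A) ⊇ FOLLOW(S) ⊇ {$}; new: +{$}
  FOLLOW[S]={$}  FOLLOW[A]={$}  FOLLOW[B]={$,b}
[2] (stable)
  FOLLOW[S]={$}  FOLLOW[A]={$}  FOLLOW[B]={$,b}

FOLLOW(B) = ["$", "b"]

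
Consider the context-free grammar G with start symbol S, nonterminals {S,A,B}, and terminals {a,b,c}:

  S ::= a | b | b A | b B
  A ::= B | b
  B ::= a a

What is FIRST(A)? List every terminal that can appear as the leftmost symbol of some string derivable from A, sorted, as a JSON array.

FIRST sets, iterate to fixpoint:
pass 1:
  A via A→b: +{b}
  B via B→a a: +{a}
  S via S→a: +{a}
  S via S→b: +{b}
  FIRST[S]={a,b}  FIRST[A]={b}  FIRST[B]={a}
pass 2:
  A via A→B: +{a}
  FIRST[S]={a,b}  FIRST[A]={a,b}  FIRST[B]={a}
pass 3: (no change)
  FIRST[S]={a,b}  FIRST[A]={a,b}  FIRST[B]={a}

FIRST(A) = ["a", "b"]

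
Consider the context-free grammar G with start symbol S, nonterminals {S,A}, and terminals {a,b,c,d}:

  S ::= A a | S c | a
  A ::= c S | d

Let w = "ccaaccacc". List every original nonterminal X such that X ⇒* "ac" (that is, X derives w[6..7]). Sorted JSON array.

Convert to CNF:
  S -> A T1 | S T0 | a
  A -> T0 S | d
  T0 -> c
  T1 -> a

Fill CYK table bottom-up (cells [i..j] with 6 ≤ i ≤ j ≤ 7 only):
  [6..6]={S,T1}  "a"  orig:{S}
  [7..7]={T0}  "c"  orig:{}
  [6..7]={S}  "ac"

Original NTs in T[6,7] deriving "ac": ["S"]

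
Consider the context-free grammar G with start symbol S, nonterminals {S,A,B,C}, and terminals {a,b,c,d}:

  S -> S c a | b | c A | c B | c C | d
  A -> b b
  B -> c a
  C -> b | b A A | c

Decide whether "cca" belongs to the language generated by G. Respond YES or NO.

CNF form of G:
  S -> S X4 | T1 A | T1 B | T1 C | b | d
  A -> T0 T0
  B -> T1 T2
  C -> T0 X3 | b | c
  T0 -> b
  T1 -> c
  T2 -> a
  X3 -> A A
  X4 -> T1 T2

Fill CYK table bottom-up:
  [0..0]={C,T1}  "c"  orig:{C}
  [1..1]={C,T1}  "c"  orig:{C}
  [2..2]={T2}  "a"  orig:{}
  [0..1]={S}  "cc"
  [1..2]={B,X4}  "ca"  orig:{B}
  [0..2]={S}  "cca"

S ∈ T[0,2] ⇒ YES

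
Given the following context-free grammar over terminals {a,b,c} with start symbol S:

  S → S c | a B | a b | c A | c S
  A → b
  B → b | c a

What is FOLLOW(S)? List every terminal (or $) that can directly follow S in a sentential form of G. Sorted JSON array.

FIRST iteration:
pass 1:
  A via A→b: +{b}
  B via B→b: +{b}
  B via B→c a: +{c}
  S via S→a B: +{a}
  S via S→c A: +{c}
  FIRST[S]={a,c}  FIRST[A]={b}  FIRST[B]={b,c}
pass 2: (no change)
  FIRST[S]={a,c}  FIRST[A]={b}  FIRST[B]={b,c}

FOLLOW iteration:
seed FOLLOW(S) with $
round 1:
  S→S c: FOLLOW(S) ⊇ FIRST(c) = {c}; new: +{c}
  S→a B: FOLLOW(B) ⊇ FOLLOW(S) ⊇ {$,c}; new: +{$,c}
  S→c A: FOLLOW(A) ⊇ FOLLOW(S) ⊇ {$,c}; new: +{$,c}
  FOLLOW[S]={$,c}  FOLLOW[A]={$,c}  FOLLOW[B]={$,c}
round 2: (stable)
  FOLLOW[S]={$,c}  FOLLOW[A]={$,c}  FOLLOW[B]={$,c}

FOLLOW(S) = ["$", "c"]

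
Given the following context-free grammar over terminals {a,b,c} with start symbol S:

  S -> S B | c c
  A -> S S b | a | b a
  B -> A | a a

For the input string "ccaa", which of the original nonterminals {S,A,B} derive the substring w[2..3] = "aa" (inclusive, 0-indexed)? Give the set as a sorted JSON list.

CNF form of G:
  S -> S B | T2 T2
  A -> S X3 | T0 T1 | a
  B -> S X4 | T0 T1 | T1 T1 | a
  T0 -> b
  T1 -> a
  T2 -> c
  X3 -> S T0
  X4 -> S T0

Fill CYK table bottom-up, restricted to cells inside w[2..3]:
  [2..2]={A,B,T1}  "a"  orig:{A,B}
  [3..3]={A,B,T1}  "a"  orig:{A,B}
  [2..3]={B}  "aa"

Original NTs in T[2,3] deriving "aa": ["B"]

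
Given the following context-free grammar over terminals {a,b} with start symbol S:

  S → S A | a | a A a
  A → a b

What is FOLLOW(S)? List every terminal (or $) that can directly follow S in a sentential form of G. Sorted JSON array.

FIRST sets, iterate to fixpoint:
[1]
  A via A→a b: +{a}
  S via S→a: +{a}
  FIRST(S)={a}  FIRST(A)={a}
[2] done
  FIRST(S)={a}  FIRST(A)={a}

Compute FOLLOW by fixpoint:
initialize: $ ∈ FOLLOW(S)
[1]
  S→S A: FOLLOW(S) ⊇ FIRST(A) = {a}; new: +{a}
  S→S A: FOLLOW(A) ⊇ FOLLOW(S) ⊇ {$,a}; new: +{$,a}
  S: {$,a}  A: {$,a}
[2] — fixpoint
  S: {$,a}  A: {$,a}

FOLLOW(S) = ["$", "a"]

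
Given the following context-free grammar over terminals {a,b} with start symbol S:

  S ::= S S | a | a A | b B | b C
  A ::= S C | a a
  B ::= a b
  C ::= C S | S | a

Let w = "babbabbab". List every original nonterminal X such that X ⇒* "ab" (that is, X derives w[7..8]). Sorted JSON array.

Convert to CNF:
  S -> S S | T0 A | T1 B | T1 C | a
  A -> S C | T0 T0
  B -> T0 T1
  C -> C S | S S | T0 A | T1 B | T1 C | a
  T0 -> a
  T1 -> b

CYK fill (cells [i..j] with 7 ≤ i ≤ j ≤ 8 only):
  T[7,7] 'a' = {C,S,T0}  orig:{C,S}
  T[8,8] 'b' = {T1}  orig:{}
  T[7,8] 'ab' = {B}

Original NTs in T[7,8] deriving "ab": ["B"]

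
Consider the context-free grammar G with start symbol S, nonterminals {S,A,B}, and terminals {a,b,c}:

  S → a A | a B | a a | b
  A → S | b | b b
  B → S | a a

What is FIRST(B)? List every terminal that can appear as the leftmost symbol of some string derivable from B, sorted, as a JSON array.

FIRST iteration:
[1]
  A via A→b: +{b}
  B via B→a a: +{a}
  S via S→a A: +{a}
  S via S→b: +{b}
  FIRST[S]={a,b}  FIRST[A]={b}  FIRST[B]={a}
[2]
  A via A→S: +{a}
  B via B→S: +{b}
  FIRST[S]={a,b}  FIRST[A]={a,b}  FIRST[B]={a,b}
[3] done
  FIRST[S]={a,b}  FIRST[A]={a,b}  FIRST[B]={a,b}

FIRST(B) = ["a", "b"]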